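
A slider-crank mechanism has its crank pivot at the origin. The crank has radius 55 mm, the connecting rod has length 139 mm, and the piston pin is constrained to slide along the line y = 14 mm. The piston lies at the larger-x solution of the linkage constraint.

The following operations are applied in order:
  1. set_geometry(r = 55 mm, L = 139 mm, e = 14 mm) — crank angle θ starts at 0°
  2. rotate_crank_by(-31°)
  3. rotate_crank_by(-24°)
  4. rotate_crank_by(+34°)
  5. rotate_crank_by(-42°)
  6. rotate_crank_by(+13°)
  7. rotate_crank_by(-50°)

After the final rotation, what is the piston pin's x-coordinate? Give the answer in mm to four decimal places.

set_geometry: r = 55 mm, L = 139 mm, e = 14 mm; θ ← 0°
rotate_crank_by(-31°): θ ← 0° -31° = -31°
rotate_crank_by(-24°): θ ← -31° -24° = -55°
rotate_crank_by(+34°): θ ← -55° +34° = -21°
rotate_crank_by(-42°): θ ← -21° -42° = -63°
rotate_crank_by(+13°): θ ← -63° +13° = -50°
rotate_crank_by(-50°): θ ← -50° -50° = -100°
crank pin P = (r cos θ, r sin θ) = (-9.550650, -54.164426)
h = r sin θ − e = -54.164426 − 14 = -68.164426
x = r cos θ + √(L² − h²) = -9.550650 + √(19321.0 − 4646.3890) = -9.550650 + 121.138809 = 111.588159

111.5882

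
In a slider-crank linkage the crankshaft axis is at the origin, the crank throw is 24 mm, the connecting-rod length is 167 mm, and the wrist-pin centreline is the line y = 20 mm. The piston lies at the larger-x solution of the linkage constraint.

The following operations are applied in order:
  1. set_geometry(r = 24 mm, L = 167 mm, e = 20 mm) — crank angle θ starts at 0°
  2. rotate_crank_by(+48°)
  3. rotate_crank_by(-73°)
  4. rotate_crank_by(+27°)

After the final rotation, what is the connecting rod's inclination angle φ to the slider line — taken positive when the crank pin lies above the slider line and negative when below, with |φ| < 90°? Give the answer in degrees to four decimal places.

-6.5889

set_geometry: r = 24 mm, L = 167 mm, e = 20 mm; θ ← 0°
rotate_crank_by(+48°): θ ← 0° +48° = 48°
rotate_crank_by(-73°): θ ← 48° -73° = -25°
rotate_crank_by(+27°): θ ← -25° +27° = 2°
crank pin P = (r cos θ, r sin θ) = (23.985380, 0.837588)
h = r sin θ − e = 0.837588 − 20 = -19.162412
sin φ = h / L = -19.162412 / 167 = -0.11474498
φ = arcsin(-0.11474498) = -6.588916°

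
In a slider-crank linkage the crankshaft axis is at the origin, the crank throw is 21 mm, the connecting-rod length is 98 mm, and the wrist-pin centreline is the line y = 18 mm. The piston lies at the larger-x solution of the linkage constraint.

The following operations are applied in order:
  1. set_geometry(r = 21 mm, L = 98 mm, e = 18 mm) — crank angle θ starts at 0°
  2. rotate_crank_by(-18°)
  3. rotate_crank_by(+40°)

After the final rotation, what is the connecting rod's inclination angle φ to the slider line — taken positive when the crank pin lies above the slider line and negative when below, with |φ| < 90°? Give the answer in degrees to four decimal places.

set_geometry: r = 21 mm, L = 98 mm, e = 18 mm; θ ← 0°
rotate_crank_by(-18°): θ ← 0° -18° = -18°
rotate_crank_by(+40°): θ ← -18° +40° = 22°
crank pin P = (r cos θ, r sin θ) = (19.470861, 7.866738)
h = r sin θ − e = 7.866738 − 18 = -10.133262
sin φ = h / L = -10.133262 / 98 = -0.10340063
φ = arcsin(-0.10340063) = -5.935028°

-5.9350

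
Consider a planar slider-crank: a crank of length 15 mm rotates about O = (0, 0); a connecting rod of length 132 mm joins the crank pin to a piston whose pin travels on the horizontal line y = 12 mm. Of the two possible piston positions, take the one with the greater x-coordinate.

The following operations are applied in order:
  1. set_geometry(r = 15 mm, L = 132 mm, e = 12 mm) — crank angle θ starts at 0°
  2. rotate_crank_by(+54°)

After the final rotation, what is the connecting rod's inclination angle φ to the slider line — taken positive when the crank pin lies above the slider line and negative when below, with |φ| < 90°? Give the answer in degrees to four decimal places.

set_geometry: r = 15 mm, L = 132 mm, e = 12 mm; θ ← 0°
rotate_crank_by(+54°): θ ← 0° +54° = 54°
crank pin P = (r cos θ, r sin θ) = (8.816779, 12.135255)
h = r sin θ − e = 12.135255 − 12 = 0.135255
sin φ = h / L = 0.135255 / 132 = 0.00102466
φ = arcsin(0.00102466) = 0.058709°

0.0587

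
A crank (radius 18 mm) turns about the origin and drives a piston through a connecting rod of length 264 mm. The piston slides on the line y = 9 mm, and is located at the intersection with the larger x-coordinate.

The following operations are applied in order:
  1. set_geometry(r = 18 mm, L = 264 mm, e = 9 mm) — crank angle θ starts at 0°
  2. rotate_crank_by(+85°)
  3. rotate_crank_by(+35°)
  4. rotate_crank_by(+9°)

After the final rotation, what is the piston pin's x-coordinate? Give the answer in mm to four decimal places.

252.6251

set_geometry: r = 18 mm, L = 264 mm, e = 9 mm; θ ← 0°
rotate_crank_by(+85°): θ ← 0° +85° = 85°
rotate_crank_by(+35°): θ ← 85° +35° = 120°
rotate_crank_by(+9°): θ ← 120° +9° = 129°
crank pin P = (r cos θ, r sin θ) = (-11.327767, 13.988627)
h = r sin θ − e = 13.988627 − 9 = 4.988627
x = r cos θ + √(L² − h²) = -11.327767 + √(69696.0 − 24.8864) = -11.327767 + 263.952862 = 252.625095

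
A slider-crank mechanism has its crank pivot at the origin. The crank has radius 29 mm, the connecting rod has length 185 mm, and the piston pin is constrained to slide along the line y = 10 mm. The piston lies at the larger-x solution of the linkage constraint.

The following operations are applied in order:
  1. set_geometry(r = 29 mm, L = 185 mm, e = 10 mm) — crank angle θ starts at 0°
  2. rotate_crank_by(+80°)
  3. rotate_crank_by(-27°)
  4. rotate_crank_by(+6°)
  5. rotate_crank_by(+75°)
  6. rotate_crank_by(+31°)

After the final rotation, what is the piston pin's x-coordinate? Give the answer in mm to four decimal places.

156.9713

set_geometry: r = 29 mm, L = 185 mm, e = 10 mm; θ ← 0°
rotate_crank_by(+80°): θ ← 0° +80° = 80°
rotate_crank_by(-27°): θ ← 80° -27° = 53°
rotate_crank_by(+6°): θ ← 53° +6° = 59°
rotate_crank_by(+75°): θ ← 59° +75° = 134°
rotate_crank_by(+31°): θ ← 134° +31° = 165°
crank pin P = (r cos θ, r sin θ) = (-28.011849, 7.505752)
h = r sin θ − e = 7.505752 − 10 = -2.494248
x = r cos θ + √(L² − h²) = -28.011849 + √(34225.0 − 6.2213) = -28.011849 + 184.983185 = 156.971336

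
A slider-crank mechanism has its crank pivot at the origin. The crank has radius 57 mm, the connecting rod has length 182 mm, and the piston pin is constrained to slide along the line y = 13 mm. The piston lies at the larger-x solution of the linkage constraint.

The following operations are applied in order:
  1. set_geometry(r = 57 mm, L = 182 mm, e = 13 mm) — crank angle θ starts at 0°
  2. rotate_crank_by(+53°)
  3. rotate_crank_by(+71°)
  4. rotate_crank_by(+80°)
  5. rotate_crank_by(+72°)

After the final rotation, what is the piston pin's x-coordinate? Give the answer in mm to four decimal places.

set_geometry: r = 57 mm, L = 182 mm, e = 13 mm; θ ← 0°
rotate_crank_by(+53°): θ ← 0° +53° = 53°
rotate_crank_by(+71°): θ ← 53° +71° = 124°
rotate_crank_by(+80°): θ ← 124° +80° = 204°
rotate_crank_by(+72°): θ ← 204° +72° = 276°
crank pin P = (r cos θ, r sin θ) = (5.958122, -56.687748)
h = r sin θ − e = -56.687748 − 13 = -69.687748
x = r cos θ + √(L² − h²) = 5.958122 + √(33124.0 − 4856.3822) = 5.958122 + 168.129765 = 174.087887

174.0879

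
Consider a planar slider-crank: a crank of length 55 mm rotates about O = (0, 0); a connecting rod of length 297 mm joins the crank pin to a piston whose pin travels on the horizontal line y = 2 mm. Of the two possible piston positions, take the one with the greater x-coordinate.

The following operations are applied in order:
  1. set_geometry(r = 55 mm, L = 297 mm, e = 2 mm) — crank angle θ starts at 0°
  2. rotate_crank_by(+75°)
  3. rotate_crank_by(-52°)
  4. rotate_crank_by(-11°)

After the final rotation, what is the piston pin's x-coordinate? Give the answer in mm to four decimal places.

set_geometry: r = 55 mm, L = 297 mm, e = 2 mm; θ ← 0°
rotate_crank_by(+75°): θ ← 0° +75° = 75°
rotate_crank_by(-52°): θ ← 75° -52° = 23°
rotate_crank_by(-11°): θ ← 23° -11° = 12°
crank pin P = (r cos θ, r sin θ) = (53.798118, 11.435143)
h = r sin θ − e = 11.435143 − 2 = 9.435143
x = r cos θ + √(L² − h²) = 53.798118 + √(88209.0 − 89.0219) = 53.798118 + 296.850094 = 350.648212

350.6482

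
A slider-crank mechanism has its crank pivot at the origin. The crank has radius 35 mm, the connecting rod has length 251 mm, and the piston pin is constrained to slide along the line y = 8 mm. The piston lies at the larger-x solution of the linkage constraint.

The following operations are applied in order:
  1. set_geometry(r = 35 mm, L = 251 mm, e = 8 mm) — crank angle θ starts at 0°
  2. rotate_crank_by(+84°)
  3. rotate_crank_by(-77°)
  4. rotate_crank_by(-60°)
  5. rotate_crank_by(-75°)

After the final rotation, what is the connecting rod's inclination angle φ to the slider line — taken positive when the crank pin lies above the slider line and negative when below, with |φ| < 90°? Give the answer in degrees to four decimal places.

set_geometry: r = 35 mm, L = 251 mm, e = 8 mm; θ ← 0°
rotate_crank_by(+84°): θ ← 0° +84° = 84°
rotate_crank_by(-77°): θ ← 84° -77° = 7°
rotate_crank_by(-60°): θ ← 7° -60° = -53°
rotate_crank_by(-75°): θ ← -53° -75° = -128°
crank pin P = (r cos θ, r sin θ) = (-21.548152, -27.580376)
h = r sin θ − e = -27.580376 − 8 = -35.580376
sin φ = h / L = -35.580376 / 251 = -0.14175449
φ = arcsin(-0.14175449) = -8.149384°

-8.1494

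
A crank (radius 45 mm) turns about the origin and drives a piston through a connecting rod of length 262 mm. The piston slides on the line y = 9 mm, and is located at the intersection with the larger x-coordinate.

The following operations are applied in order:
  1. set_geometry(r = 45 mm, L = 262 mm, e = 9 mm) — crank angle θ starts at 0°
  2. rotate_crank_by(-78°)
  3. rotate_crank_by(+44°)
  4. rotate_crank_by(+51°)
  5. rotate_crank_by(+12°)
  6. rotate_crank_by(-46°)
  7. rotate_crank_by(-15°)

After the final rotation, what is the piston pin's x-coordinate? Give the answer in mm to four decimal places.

298.0951

set_geometry: r = 45 mm, L = 262 mm, e = 9 mm; θ ← 0°
rotate_crank_by(-78°): θ ← 0° -78° = -78°
rotate_crank_by(+44°): θ ← -78° +44° = -34°
rotate_crank_by(+51°): θ ← -34° +51° = 17°
rotate_crank_by(+12°): θ ← 17° +12° = 29°
rotate_crank_by(-46°): θ ← 29° -46° = -17°
rotate_crank_by(-15°): θ ← -17° -15° = -32°
crank pin P = (r cos θ, r sin θ) = (38.162164, -23.846367)
h = r sin θ − e = -23.846367 − 9 = -32.846367
x = r cos θ + √(L² − h²) = 38.162164 + √(68644.0 − 1078.8838) = 38.162164 + 259.932907 = 298.095071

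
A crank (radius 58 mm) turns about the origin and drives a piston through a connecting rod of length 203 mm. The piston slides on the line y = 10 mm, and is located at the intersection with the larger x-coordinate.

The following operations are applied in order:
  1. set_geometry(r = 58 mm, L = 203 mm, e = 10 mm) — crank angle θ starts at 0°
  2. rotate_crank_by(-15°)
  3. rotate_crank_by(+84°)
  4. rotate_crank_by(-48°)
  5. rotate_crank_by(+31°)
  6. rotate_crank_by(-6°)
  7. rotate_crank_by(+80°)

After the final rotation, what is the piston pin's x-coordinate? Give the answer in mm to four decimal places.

set_geometry: r = 58 mm, L = 203 mm, e = 10 mm; θ ← 0°
rotate_crank_by(-15°): θ ← 0° -15° = -15°
rotate_crank_by(+84°): θ ← -15° +84° = 69°
rotate_crank_by(-48°): θ ← 69° -48° = 21°
rotate_crank_by(+31°): θ ← 21° +31° = 52°
rotate_crank_by(-6°): θ ← 52° -6° = 46°
rotate_crank_by(+80°): θ ← 46° +80° = 126°
crank pin P = (r cos θ, r sin θ) = (-34.091545, 46.922986)
h = r sin θ − e = 46.922986 − 10 = 36.922986
x = r cos θ + √(L² − h²) = -34.091545 + √(41209.0 − 1363.3069) = -34.091545 + 199.613860 = 165.522315

165.5223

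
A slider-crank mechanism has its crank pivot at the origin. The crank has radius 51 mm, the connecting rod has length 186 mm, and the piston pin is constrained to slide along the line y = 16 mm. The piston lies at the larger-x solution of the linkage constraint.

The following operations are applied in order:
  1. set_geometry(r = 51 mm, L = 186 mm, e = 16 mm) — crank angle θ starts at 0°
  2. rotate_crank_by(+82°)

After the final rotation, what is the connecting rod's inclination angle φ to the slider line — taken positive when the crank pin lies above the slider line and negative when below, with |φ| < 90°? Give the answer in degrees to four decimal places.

set_geometry: r = 51 mm, L = 186 mm, e = 16 mm; θ ← 0°
rotate_crank_by(+82°): θ ← 0° +82° = 82°
crank pin P = (r cos θ, r sin θ) = (7.097828, 50.503672)
h = r sin θ − e = 50.503672 − 16 = 34.503672
sin φ = h / L = 34.503672 / 186 = 0.18550361
φ = arcsin(0.18550361) = 10.690495°

10.6905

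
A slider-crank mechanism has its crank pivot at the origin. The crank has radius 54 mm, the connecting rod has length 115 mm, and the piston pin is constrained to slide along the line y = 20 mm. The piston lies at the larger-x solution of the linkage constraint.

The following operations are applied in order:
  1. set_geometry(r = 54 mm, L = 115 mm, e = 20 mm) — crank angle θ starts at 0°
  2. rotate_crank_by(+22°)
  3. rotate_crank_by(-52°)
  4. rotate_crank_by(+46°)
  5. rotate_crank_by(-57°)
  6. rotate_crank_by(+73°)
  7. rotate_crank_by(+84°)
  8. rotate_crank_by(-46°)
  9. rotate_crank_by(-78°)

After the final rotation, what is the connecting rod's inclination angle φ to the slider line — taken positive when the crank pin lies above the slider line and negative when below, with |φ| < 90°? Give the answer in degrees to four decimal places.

-13.8431

set_geometry: r = 54 mm, L = 115 mm, e = 20 mm; θ ← 0°
rotate_crank_by(+22°): θ ← 0° +22° = 22°
rotate_crank_by(-52°): θ ← 22° -52° = -30°
rotate_crank_by(+46°): θ ← -30° +46° = 16°
rotate_crank_by(-57°): θ ← 16° -57° = -41°
rotate_crank_by(+73°): θ ← -41° +73° = 32°
rotate_crank_by(+84°): θ ← 32° +84° = 116°
rotate_crank_by(-46°): θ ← 116° -46° = 70°
rotate_crank_by(-78°): θ ← 70° -78° = -8°
crank pin P = (r cos θ, r sin θ) = (53.474476, -7.515347)
h = r sin θ − e = -7.515347 − 20 = -27.515347
sin φ = h / L = -27.515347 / 115 = -0.23926389
φ = arcsin(-0.23926389) = -13.843099°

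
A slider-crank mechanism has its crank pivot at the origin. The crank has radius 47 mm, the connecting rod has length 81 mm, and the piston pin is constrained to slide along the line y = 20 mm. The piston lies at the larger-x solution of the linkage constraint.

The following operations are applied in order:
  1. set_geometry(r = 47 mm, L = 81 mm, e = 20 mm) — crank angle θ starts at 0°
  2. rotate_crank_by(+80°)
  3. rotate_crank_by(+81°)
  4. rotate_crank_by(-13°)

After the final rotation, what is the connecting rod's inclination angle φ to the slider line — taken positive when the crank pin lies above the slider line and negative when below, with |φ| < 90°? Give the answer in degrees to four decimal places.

3.4726

set_geometry: r = 47 mm, L = 81 mm, e = 20 mm; θ ← 0°
rotate_crank_by(+80°): θ ← 0° +80° = 80°
rotate_crank_by(+81°): θ ← 80° +81° = 161°
rotate_crank_by(-13°): θ ← 161° -13° = 148°
crank pin P = (r cos θ, r sin θ) = (-39.858261, 24.906205)
h = r sin θ − e = 24.906205 − 20 = 4.906205
sin φ = h / L = 4.906205 / 81 = 0.06057044
φ = arcsin(0.06057044) = 3.472556°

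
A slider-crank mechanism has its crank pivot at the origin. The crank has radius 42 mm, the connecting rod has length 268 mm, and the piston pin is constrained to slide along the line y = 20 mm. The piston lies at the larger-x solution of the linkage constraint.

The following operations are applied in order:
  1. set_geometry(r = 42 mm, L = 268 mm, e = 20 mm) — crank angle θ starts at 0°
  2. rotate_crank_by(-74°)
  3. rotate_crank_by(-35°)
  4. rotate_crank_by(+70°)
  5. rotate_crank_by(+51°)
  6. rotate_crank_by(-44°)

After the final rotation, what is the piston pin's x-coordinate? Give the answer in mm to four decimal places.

300.2657

set_geometry: r = 42 mm, L = 268 mm, e = 20 mm; θ ← 0°
rotate_crank_by(-74°): θ ← 0° -74° = -74°
rotate_crank_by(-35°): θ ← -74° -35° = -109°
rotate_crank_by(+70°): θ ← -109° +70° = -39°
rotate_crank_by(+51°): θ ← -39° +51° = 12°
rotate_crank_by(-44°): θ ← 12° -44° = -32°
crank pin P = (r cos θ, r sin θ) = (35.618020, -22.256609)
h = r sin θ − e = -22.256609 − 20 = -42.256609
x = r cos θ + √(L² − h²) = 35.618020 + √(71824.0 − 1785.6210) = 35.618020 + 264.647651 = 300.265671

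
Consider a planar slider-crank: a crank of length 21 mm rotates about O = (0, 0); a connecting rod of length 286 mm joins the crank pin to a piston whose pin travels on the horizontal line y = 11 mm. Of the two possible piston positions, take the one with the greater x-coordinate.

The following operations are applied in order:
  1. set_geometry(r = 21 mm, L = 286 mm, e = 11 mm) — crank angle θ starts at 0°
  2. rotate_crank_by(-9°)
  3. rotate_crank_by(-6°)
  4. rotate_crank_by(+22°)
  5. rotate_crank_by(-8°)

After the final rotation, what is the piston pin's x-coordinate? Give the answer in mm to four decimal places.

306.7708

set_geometry: r = 21 mm, L = 286 mm, e = 11 mm; θ ← 0°
rotate_crank_by(-9°): θ ← 0° -9° = -9°
rotate_crank_by(-6°): θ ← -9° -6° = -15°
rotate_crank_by(+22°): θ ← -15° +22° = 7°
rotate_crank_by(-8°): θ ← 7° -8° = -1°
crank pin P = (r cos θ, r sin θ) = (20.996802, -0.366501)
h = r sin θ − e = -0.366501 − 11 = -11.366501
x = r cos θ + √(L² − h²) = 20.996802 + √(81796.0 − 129.1973) = 20.996802 + 285.774041 = 306.770843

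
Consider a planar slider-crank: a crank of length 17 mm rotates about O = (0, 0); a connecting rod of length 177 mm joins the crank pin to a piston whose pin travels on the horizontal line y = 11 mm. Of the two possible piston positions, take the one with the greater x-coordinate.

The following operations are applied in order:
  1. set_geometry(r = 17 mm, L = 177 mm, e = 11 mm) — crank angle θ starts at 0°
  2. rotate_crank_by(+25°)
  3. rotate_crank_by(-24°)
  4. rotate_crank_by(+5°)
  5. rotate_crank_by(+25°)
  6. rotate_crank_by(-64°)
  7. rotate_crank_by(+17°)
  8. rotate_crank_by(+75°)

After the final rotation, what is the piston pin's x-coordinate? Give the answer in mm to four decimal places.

set_geometry: r = 17 mm, L = 177 mm, e = 11 mm; θ ← 0°
rotate_crank_by(+25°): θ ← 0° +25° = 25°
rotate_crank_by(-24°): θ ← 25° -24° = 1°
rotate_crank_by(+5°): θ ← 1° +5° = 6°
rotate_crank_by(+25°): θ ← 6° +25° = 31°
rotate_crank_by(-64°): θ ← 31° -64° = -33°
rotate_crank_by(+17°): θ ← -33° +17° = -16°
rotate_crank_by(+75°): θ ← -16° +75° = 59°
crank pin P = (r cos θ, r sin θ) = (8.755647, 14.571844)
h = r sin θ − e = 14.571844 − 11 = 3.571844
x = r cos θ + √(L² − h²) = 8.755647 + √(31329.0 − 12.7581) = 8.755647 + 176.963957 = 185.719604

185.7196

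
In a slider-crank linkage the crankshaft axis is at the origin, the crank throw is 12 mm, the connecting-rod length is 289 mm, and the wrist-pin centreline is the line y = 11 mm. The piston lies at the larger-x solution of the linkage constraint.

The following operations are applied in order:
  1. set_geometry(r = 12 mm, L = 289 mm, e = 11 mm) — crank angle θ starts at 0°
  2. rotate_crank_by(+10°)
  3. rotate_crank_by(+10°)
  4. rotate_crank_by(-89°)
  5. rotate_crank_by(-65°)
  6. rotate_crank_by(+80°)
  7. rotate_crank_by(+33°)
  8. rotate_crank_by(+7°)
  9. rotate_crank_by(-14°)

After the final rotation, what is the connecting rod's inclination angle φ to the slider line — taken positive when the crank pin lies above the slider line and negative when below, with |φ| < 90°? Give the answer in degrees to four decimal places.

-3.2995

set_geometry: r = 12 mm, L = 289 mm, e = 11 mm; θ ← 0°
rotate_crank_by(+10°): θ ← 0° +10° = 10°
rotate_crank_by(+10°): θ ← 10° +10° = 20°
rotate_crank_by(-89°): θ ← 20° -89° = -69°
rotate_crank_by(-65°): θ ← -69° -65° = -134°
rotate_crank_by(+80°): θ ← -134° +80° = -54°
rotate_crank_by(+33°): θ ← -54° +33° = -21°
rotate_crank_by(+7°): θ ← -21° +7° = -14°
rotate_crank_by(-14°): θ ← -14° -14° = -28°
crank pin P = (r cos θ, r sin θ) = (10.595371, -5.633659)
h = r sin θ − e = -5.633659 − 11 = -16.633659
sin φ = h / L = -16.633659 / 289 = -0.05755591
φ = arcsin(-0.05755591) = -3.299534°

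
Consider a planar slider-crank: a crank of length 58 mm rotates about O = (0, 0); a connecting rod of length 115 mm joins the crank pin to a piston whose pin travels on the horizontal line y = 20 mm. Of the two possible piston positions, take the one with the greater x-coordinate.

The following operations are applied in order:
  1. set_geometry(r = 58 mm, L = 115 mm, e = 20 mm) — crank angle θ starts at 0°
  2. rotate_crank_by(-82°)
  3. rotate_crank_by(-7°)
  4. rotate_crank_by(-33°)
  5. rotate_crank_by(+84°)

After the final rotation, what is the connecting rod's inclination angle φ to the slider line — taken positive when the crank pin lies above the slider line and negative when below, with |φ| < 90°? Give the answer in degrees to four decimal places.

-28.9745

set_geometry: r = 58 mm, L = 115 mm, e = 20 mm; θ ← 0°
rotate_crank_by(-82°): θ ← 0° -82° = -82°
rotate_crank_by(-7°): θ ← -82° -7° = -89°
rotate_crank_by(-33°): θ ← -89° -33° = -122°
rotate_crank_by(+84°): θ ← -122° +84° = -38°
crank pin P = (r cos θ, r sin θ) = (45.704624, -35.708366)
h = r sin θ − e = -35.708366 − 20 = -55.708366
sin φ = h / L = -55.708366 / 115 = -0.48442057
φ = arcsin(-0.48442057) = -28.974517°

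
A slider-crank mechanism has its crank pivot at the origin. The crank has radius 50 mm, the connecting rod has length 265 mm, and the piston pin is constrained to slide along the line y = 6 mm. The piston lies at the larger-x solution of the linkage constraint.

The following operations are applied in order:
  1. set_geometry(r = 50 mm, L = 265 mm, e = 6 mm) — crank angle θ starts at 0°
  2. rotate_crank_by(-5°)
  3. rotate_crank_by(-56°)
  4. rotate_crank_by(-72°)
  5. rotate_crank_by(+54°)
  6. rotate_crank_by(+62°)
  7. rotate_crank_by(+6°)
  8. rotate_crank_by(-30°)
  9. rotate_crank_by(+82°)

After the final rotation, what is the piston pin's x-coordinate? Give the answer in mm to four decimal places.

301.3765

set_geometry: r = 50 mm, L = 265 mm, e = 6 mm; θ ← 0°
rotate_crank_by(-5°): θ ← 0° -5° = -5°
rotate_crank_by(-56°): θ ← -5° -56° = -61°
rotate_crank_by(-72°): θ ← -61° -72° = -133°
rotate_crank_by(+54°): θ ← -133° +54° = -79°
rotate_crank_by(+62°): θ ← -79° +62° = -17°
rotate_crank_by(+6°): θ ← -17° +6° = -11°
rotate_crank_by(-30°): θ ← -11° -30° = -41°
rotate_crank_by(+82°): θ ← -41° +82° = 41°
crank pin P = (r cos θ, r sin θ) = (37.735479, 32.802951)
h = r sin θ − e = 32.802951 − 6 = 26.802951
x = r cos θ + √(L² − h²) = 37.735479 + √(70225.0 − 718.3982) = 37.735479 + 263.641047 = 301.376526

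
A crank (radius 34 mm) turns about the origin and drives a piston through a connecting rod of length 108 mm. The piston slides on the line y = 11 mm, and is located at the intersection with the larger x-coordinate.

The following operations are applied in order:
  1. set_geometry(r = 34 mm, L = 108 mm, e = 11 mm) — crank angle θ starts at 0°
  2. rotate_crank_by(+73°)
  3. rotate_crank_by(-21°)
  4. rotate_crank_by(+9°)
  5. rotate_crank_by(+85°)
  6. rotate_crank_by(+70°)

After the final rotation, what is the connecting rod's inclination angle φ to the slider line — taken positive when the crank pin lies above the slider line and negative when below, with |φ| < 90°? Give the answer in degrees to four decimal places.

set_geometry: r = 34 mm, L = 108 mm, e = 11 mm; θ ← 0°
rotate_crank_by(+73°): θ ← 0° +73° = 73°
rotate_crank_by(-21°): θ ← 73° -21° = 52°
rotate_crank_by(+9°): θ ← 52° +9° = 61°
rotate_crank_by(+85°): θ ← 61° +85° = 146°
rotate_crank_by(+70°): θ ← 146° +70° = 216°
crank pin P = (r cos θ, r sin θ) = (-27.506578, -19.984699)
h = r sin θ − e = -19.984699 − 11 = -30.984699
sin φ = h / L = -30.984699 / 108 = -0.28689536
φ = arcsin(-0.28689536) = -16.672177°

-16.6722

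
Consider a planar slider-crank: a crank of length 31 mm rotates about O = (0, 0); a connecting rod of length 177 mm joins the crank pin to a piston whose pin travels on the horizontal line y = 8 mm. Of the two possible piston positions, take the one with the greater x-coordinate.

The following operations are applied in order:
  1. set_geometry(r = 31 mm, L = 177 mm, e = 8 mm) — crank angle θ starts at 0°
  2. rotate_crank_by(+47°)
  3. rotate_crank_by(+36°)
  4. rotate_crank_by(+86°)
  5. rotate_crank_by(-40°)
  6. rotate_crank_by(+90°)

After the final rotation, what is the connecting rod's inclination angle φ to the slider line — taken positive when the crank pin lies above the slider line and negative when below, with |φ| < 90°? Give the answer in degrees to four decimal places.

-8.9410

set_geometry: r = 31 mm, L = 177 mm, e = 8 mm; θ ← 0°
rotate_crank_by(+47°): θ ← 0° +47° = 47°
rotate_crank_by(+36°): θ ← 47° +36° = 83°
rotate_crank_by(+86°): θ ← 83° +86° = 169°
rotate_crank_by(-40°): θ ← 169° -40° = 129°
rotate_crank_by(+90°): θ ← 129° +90° = 219°
crank pin P = (r cos θ, r sin θ) = (-24.091525, -19.508932)
h = r sin θ − e = -19.508932 − 8 = -27.508932
sin φ = h / L = -27.508932 / 177 = -0.15541770
φ = arcsin(-0.15541770) = -8.941022°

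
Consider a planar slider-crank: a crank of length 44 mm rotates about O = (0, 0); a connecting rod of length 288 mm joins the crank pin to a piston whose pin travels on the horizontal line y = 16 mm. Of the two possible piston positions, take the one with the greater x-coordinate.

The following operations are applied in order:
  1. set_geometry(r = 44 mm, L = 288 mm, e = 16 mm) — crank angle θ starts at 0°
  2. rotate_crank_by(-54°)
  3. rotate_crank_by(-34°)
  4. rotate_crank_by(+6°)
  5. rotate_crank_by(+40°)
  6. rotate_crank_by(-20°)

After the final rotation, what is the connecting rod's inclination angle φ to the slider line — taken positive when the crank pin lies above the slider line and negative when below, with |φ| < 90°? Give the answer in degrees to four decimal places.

-10.9791

set_geometry: r = 44 mm, L = 288 mm, e = 16 mm; θ ← 0°
rotate_crank_by(-54°): θ ← 0° -54° = -54°
rotate_crank_by(-34°): θ ← -54° -34° = -88°
rotate_crank_by(+6°): θ ← -88° +6° = -82°
rotate_crank_by(+40°): θ ← -82° +40° = -42°
rotate_crank_by(-20°): θ ← -42° -20° = -62°
crank pin P = (r cos θ, r sin θ) = (20.656749, -38.849694)
h = r sin θ − e = -38.849694 − 16 = -54.849694
sin φ = h / L = -54.849694 / 288 = -0.19045033
φ = arcsin(-0.19045033) = -10.979066°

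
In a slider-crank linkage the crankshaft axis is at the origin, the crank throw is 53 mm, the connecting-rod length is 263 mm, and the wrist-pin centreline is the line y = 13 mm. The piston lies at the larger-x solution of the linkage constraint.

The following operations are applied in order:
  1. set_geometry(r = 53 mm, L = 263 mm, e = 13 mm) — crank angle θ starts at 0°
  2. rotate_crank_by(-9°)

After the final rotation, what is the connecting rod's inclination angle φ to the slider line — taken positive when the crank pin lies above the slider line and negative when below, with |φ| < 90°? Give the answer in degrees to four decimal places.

-4.6434

set_geometry: r = 53 mm, L = 263 mm, e = 13 mm; θ ← 0°
rotate_crank_by(-9°): θ ← 0° -9° = -9°
crank pin P = (r cos θ, r sin θ) = (52.347482, -8.291027)
h = r sin θ − e = -8.291027 − 13 = -21.291027
sin φ = h / L = -21.291027 / 263 = -0.08095447
φ = arcsin(-0.08095447) = -4.643431°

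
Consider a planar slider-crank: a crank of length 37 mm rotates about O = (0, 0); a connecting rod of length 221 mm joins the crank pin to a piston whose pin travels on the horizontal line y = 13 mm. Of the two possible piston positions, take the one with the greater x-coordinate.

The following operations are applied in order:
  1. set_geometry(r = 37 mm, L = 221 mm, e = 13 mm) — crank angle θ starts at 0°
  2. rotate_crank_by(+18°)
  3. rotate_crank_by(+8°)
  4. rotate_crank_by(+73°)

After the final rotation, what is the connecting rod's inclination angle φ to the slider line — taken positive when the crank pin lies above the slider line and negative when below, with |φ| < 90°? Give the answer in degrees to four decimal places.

set_geometry: r = 37 mm, L = 221 mm, e = 13 mm; θ ← 0°
rotate_crank_by(+18°): θ ← 0° +18° = 18°
rotate_crank_by(+8°): θ ← 18° +8° = 26°
rotate_crank_by(+73°): θ ← 26° +73° = 99°
crank pin P = (r cos θ, r sin θ) = (-5.788075, 36.544469)
h = r sin θ − e = 36.544469 − 13 = 23.544469
sin φ = h / L = 23.544469 / 221 = 0.10653606
φ = arcsin(0.10653606) = 6.115673°

6.1157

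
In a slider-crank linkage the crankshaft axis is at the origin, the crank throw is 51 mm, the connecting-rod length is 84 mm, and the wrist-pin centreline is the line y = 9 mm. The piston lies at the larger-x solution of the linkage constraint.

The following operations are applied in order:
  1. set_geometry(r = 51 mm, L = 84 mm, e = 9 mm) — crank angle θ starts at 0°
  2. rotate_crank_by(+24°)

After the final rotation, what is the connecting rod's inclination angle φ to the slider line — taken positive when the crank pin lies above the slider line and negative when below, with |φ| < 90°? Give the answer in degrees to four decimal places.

set_geometry: r = 51 mm, L = 84 mm, e = 9 mm; θ ← 0°
rotate_crank_by(+24°): θ ← 0° +24° = 24°
crank pin P = (r cos θ, r sin θ) = (46.590818, 20.743569)
h = r sin θ − e = 20.743569 − 9 = 11.743569
sin φ = h / L = 11.743569 / 84 = 0.13980439
φ = arcsin(0.13980439) = 8.036527°

8.0365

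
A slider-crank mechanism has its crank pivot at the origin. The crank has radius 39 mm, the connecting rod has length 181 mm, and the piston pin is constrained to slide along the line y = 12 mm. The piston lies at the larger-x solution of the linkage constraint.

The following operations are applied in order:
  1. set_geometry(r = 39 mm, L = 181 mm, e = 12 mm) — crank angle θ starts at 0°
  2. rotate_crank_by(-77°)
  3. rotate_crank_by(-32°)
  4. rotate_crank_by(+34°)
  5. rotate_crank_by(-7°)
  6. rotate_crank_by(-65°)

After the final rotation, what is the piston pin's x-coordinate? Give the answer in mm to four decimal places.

145.2133

set_geometry: r = 39 mm, L = 181 mm, e = 12 mm; θ ← 0°
rotate_crank_by(-77°): θ ← 0° -77° = -77°
rotate_crank_by(-32°): θ ← -77° -32° = -109°
rotate_crank_by(+34°): θ ← -109° +34° = -75°
rotate_crank_by(-7°): θ ← -75° -7° = -82°
rotate_crank_by(-65°): θ ← -82° -65° = -147°
crank pin P = (r cos θ, r sin θ) = (-32.708152, -21.240922)
h = r sin θ − e = -21.240922 − 12 = -33.240922
x = r cos θ + √(L² − h²) = -32.708152 + √(32761.0 − 1104.9589) = -32.708152 + 177.921446 = 145.213294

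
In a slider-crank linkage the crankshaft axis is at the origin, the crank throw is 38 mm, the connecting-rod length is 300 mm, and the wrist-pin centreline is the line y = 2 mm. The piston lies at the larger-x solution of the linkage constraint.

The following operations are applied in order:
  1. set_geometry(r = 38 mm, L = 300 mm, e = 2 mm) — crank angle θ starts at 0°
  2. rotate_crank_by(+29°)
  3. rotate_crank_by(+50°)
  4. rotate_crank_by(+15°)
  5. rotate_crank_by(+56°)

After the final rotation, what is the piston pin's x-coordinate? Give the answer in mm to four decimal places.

set_geometry: r = 38 mm, L = 300 mm, e = 2 mm; θ ← 0°
rotate_crank_by(+29°): θ ← 0° +29° = 29°
rotate_crank_by(+50°): θ ← 29° +50° = 79°
rotate_crank_by(+15°): θ ← 79° +15° = 94°
rotate_crank_by(+56°): θ ← 94° +56° = 150°
crank pin P = (r cos θ, r sin θ) = (-32.908965, 19.000000)
h = r sin θ − e = 19.000000 − 2 = 17.000000
x = r cos θ + √(L² − h²) = -32.908965 + √(90000.0 − 289.0000) = -32.908965 + 299.517946 = 266.608981

266.6090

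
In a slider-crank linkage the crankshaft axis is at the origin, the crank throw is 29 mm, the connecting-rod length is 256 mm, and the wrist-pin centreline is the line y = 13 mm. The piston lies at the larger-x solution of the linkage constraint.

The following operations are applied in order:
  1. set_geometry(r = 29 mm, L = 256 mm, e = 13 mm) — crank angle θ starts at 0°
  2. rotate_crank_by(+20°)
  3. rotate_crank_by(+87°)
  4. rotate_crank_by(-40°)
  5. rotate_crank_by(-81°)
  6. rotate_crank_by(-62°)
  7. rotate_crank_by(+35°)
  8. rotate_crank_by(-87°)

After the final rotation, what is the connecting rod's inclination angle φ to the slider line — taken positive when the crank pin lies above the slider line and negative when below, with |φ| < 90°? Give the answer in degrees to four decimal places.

set_geometry: r = 29 mm, L = 256 mm, e = 13 mm; θ ← 0°
rotate_crank_by(+20°): θ ← 0° +20° = 20°
rotate_crank_by(+87°): θ ← 20° +87° = 107°
rotate_crank_by(-40°): θ ← 107° -40° = 67°
rotate_crank_by(-81°): θ ← 67° -81° = -14°
rotate_crank_by(-62°): θ ← -14° -62° = -76°
rotate_crank_by(+35°): θ ← -76° +35° = -41°
rotate_crank_by(-87°): θ ← -41° -87° = -128°
crank pin P = (r cos θ, r sin θ) = (-17.854183, -22.852312)
h = r sin θ − e = -22.852312 − 13 = -35.852312
sin φ = h / L = -35.852312 / 256 = -0.14004809
φ = arcsin(-0.14004809) = -8.050629°

-8.0506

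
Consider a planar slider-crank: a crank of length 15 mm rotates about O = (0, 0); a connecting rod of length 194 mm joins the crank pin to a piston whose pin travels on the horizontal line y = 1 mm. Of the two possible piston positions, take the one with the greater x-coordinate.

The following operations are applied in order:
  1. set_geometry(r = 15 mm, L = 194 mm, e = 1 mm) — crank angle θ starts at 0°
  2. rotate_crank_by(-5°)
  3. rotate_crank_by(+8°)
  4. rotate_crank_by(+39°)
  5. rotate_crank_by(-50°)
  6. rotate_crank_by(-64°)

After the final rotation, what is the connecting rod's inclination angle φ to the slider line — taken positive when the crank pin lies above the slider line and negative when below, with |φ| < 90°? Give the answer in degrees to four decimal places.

set_geometry: r = 15 mm, L = 194 mm, e = 1 mm; θ ← 0°
rotate_crank_by(-5°): θ ← 0° -5° = -5°
rotate_crank_by(+8°): θ ← -5° +8° = 3°
rotate_crank_by(+39°): θ ← 3° +39° = 42°
rotate_crank_by(-50°): θ ← 42° -50° = -8°
rotate_crank_by(-64°): θ ← -8° -64° = -72°
crank pin P = (r cos θ, r sin θ) = (4.635255, -14.265848)
h = r sin θ − e = -14.265848 − 1 = -15.265848
sin φ = h / L = -15.265848 / 194 = -0.07868994
φ = arcsin(-0.07868994) = -4.513267°

-4.5133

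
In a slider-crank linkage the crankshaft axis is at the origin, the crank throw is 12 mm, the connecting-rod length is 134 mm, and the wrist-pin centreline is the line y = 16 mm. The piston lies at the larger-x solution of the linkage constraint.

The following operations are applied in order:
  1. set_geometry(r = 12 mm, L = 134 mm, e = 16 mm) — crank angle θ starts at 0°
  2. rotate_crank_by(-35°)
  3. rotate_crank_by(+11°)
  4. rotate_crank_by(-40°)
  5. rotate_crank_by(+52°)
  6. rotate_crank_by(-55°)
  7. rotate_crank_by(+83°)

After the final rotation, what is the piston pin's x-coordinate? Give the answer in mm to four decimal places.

set_geometry: r = 12 mm, L = 134 mm, e = 16 mm; θ ← 0°
rotate_crank_by(-35°): θ ← 0° -35° = -35°
rotate_crank_by(+11°): θ ← -35° +11° = -24°
rotate_crank_by(-40°): θ ← -24° -40° = -64°
rotate_crank_by(+52°): θ ← -64° +52° = -12°
rotate_crank_by(-55°): θ ← -12° -55° = -67°
rotate_crank_by(+83°): θ ← -67° +83° = 16°
crank pin P = (r cos θ, r sin θ) = (11.535140, 3.307648)
h = r sin θ − e = 3.307648 − 16 = -12.692352
x = r cos θ + √(L² − h²) = 11.535140 + √(17956.0 − 161.0958) = 11.535140 + 133.397542 = 144.932682

144.9327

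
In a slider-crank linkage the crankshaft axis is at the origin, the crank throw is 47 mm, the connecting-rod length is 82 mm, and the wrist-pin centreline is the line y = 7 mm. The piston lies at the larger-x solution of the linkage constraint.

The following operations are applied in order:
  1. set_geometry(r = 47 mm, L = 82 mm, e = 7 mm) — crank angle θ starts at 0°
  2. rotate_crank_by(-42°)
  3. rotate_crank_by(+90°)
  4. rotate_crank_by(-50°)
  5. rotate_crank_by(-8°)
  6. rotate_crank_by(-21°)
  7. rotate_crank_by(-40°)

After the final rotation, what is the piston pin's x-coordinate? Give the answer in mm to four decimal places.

set_geometry: r = 47 mm, L = 82 mm, e = 7 mm; θ ← 0°
rotate_crank_by(-42°): θ ← 0° -42° = -42°
rotate_crank_by(+90°): θ ← -42° +90° = 48°
rotate_crank_by(-50°): θ ← 48° -50° = -2°
rotate_crank_by(-8°): θ ← -2° -8° = -10°
rotate_crank_by(-21°): θ ← -10° -21° = -31°
rotate_crank_by(-40°): θ ← -31° -40° = -71°
crank pin P = (r cos θ, r sin θ) = (15.301703, -44.439373)
h = r sin θ − e = -44.439373 − 7 = -51.439373
x = r cos θ + √(L² − h²) = 15.301703 + √(6724.0 − 2646.0091) = 15.301703 + 63.859149 = 79.160852

79.1609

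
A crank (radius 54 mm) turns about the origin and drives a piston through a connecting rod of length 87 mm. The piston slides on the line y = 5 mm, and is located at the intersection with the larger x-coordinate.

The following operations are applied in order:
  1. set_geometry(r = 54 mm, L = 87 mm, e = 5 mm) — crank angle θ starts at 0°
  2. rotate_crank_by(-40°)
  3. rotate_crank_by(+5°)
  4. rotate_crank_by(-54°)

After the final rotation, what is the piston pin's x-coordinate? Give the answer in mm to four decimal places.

64.8875

set_geometry: r = 54 mm, L = 87 mm, e = 5 mm; θ ← 0°
rotate_crank_by(-40°): θ ← 0° -40° = -40°
rotate_crank_by(+5°): θ ← -40° +5° = -35°
rotate_crank_by(-54°): θ ← -35° -54° = -89°
crank pin P = (r cos θ, r sin θ) = (0.942430, -53.991776)
h = r sin θ − e = -53.991776 − 5 = -58.991776
x = r cos θ + √(L² − h²) = 0.942430 + √(7569.0 − 3480.0296) = 0.942430 + 63.945058 = 64.887488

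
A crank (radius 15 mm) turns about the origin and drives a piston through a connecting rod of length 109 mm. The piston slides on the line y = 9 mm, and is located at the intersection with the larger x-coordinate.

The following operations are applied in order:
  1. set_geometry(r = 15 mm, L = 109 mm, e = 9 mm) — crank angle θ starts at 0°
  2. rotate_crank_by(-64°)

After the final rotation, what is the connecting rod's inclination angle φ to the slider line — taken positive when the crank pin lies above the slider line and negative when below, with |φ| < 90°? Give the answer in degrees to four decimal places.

set_geometry: r = 15 mm, L = 109 mm, e = 9 mm; θ ← 0°
rotate_crank_by(-64°): θ ← 0° -64° = -64°
crank pin P = (r cos θ, r sin θ) = (6.575567, -13.481911)
h = r sin θ − e = -13.481911 − 9 = -22.481911
sin φ = h / L = -22.481911 / 109 = -0.20625606
φ = arcsin(-0.20625606) = -11.903038°

-11.9030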